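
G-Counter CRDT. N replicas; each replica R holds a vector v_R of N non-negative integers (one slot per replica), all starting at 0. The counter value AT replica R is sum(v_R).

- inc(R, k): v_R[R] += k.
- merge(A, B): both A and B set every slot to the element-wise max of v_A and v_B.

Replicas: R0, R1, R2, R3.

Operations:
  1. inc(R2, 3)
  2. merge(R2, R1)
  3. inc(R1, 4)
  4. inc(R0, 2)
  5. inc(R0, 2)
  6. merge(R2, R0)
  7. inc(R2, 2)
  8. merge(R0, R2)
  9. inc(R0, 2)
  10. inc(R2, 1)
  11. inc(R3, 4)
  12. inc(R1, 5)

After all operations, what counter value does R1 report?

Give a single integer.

Answer: 12

Derivation:
Op 1: inc R2 by 3 -> R2=(0,0,3,0) value=3
Op 2: merge R2<->R1 -> R2=(0,0,3,0) R1=(0,0,3,0)
Op 3: inc R1 by 4 -> R1=(0,4,3,0) value=7
Op 4: inc R0 by 2 -> R0=(2,0,0,0) value=2
Op 5: inc R0 by 2 -> R0=(4,0,0,0) value=4
Op 6: merge R2<->R0 -> R2=(4,0,3,0) R0=(4,0,3,0)
Op 7: inc R2 by 2 -> R2=(4,0,5,0) value=9
Op 8: merge R0<->R2 -> R0=(4,0,5,0) R2=(4,0,5,0)
Op 9: inc R0 by 2 -> R0=(6,0,5,0) value=11
Op 10: inc R2 by 1 -> R2=(4,0,6,0) value=10
Op 11: inc R3 by 4 -> R3=(0,0,0,4) value=4
Op 12: inc R1 by 5 -> R1=(0,9,3,0) value=12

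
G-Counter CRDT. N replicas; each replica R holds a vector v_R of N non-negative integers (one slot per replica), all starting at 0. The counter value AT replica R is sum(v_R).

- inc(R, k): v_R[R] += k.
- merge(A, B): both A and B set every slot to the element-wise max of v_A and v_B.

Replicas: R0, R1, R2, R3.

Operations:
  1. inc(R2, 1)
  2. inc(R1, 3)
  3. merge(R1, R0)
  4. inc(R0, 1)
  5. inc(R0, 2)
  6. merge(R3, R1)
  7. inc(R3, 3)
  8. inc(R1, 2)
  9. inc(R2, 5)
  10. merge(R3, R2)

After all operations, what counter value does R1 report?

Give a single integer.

Op 1: inc R2 by 1 -> R2=(0,0,1,0) value=1
Op 2: inc R1 by 3 -> R1=(0,3,0,0) value=3
Op 3: merge R1<->R0 -> R1=(0,3,0,0) R0=(0,3,0,0)
Op 4: inc R0 by 1 -> R0=(1,3,0,0) value=4
Op 5: inc R0 by 2 -> R0=(3,3,0,0) value=6
Op 6: merge R3<->R1 -> R3=(0,3,0,0) R1=(0,3,0,0)
Op 7: inc R3 by 3 -> R3=(0,3,0,3) value=6
Op 8: inc R1 by 2 -> R1=(0,5,0,0) value=5
Op 9: inc R2 by 5 -> R2=(0,0,6,0) value=6
Op 10: merge R3<->R2 -> R3=(0,3,6,3) R2=(0,3,6,3)

Answer: 5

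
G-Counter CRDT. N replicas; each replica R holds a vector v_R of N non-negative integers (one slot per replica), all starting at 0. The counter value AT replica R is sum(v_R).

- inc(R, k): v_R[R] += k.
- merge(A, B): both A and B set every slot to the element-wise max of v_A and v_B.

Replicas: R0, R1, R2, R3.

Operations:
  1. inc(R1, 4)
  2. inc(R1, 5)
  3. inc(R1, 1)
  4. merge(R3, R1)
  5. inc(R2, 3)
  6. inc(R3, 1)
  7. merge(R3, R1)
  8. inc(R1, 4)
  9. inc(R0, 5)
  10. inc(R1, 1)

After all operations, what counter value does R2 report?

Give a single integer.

Answer: 3

Derivation:
Op 1: inc R1 by 4 -> R1=(0,4,0,0) value=4
Op 2: inc R1 by 5 -> R1=(0,9,0,0) value=9
Op 3: inc R1 by 1 -> R1=(0,10,0,0) value=10
Op 4: merge R3<->R1 -> R3=(0,10,0,0) R1=(0,10,0,0)
Op 5: inc R2 by 3 -> R2=(0,0,3,0) value=3
Op 6: inc R3 by 1 -> R3=(0,10,0,1) value=11
Op 7: merge R3<->R1 -> R3=(0,10,0,1) R1=(0,10,0,1)
Op 8: inc R1 by 4 -> R1=(0,14,0,1) value=15
Op 9: inc R0 by 5 -> R0=(5,0,0,0) value=5
Op 10: inc R1 by 1 -> R1=(0,15,0,1) value=16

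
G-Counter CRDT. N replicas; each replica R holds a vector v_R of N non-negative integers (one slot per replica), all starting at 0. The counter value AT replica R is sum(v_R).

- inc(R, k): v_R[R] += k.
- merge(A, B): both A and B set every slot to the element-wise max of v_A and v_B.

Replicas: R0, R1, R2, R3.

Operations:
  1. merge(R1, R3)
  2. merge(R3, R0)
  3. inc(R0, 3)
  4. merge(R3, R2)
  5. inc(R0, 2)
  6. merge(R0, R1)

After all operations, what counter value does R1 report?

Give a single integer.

Answer: 5

Derivation:
Op 1: merge R1<->R3 -> R1=(0,0,0,0) R3=(0,0,0,0)
Op 2: merge R3<->R0 -> R3=(0,0,0,0) R0=(0,0,0,0)
Op 3: inc R0 by 3 -> R0=(3,0,0,0) value=3
Op 4: merge R3<->R2 -> R3=(0,0,0,0) R2=(0,0,0,0)
Op 5: inc R0 by 2 -> R0=(5,0,0,0) value=5
Op 6: merge R0<->R1 -> R0=(5,0,0,0) R1=(5,0,0,0)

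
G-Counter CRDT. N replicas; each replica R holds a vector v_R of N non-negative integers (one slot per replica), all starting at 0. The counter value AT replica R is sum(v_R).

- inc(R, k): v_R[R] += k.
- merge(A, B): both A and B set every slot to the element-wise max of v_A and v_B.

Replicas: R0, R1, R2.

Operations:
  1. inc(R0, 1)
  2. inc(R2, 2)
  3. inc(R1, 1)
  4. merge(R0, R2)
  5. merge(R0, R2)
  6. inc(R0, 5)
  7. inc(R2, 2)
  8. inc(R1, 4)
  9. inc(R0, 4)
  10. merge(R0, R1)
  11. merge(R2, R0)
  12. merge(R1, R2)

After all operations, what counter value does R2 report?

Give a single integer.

Answer: 19

Derivation:
Op 1: inc R0 by 1 -> R0=(1,0,0) value=1
Op 2: inc R2 by 2 -> R2=(0,0,2) value=2
Op 3: inc R1 by 1 -> R1=(0,1,0) value=1
Op 4: merge R0<->R2 -> R0=(1,0,2) R2=(1,0,2)
Op 5: merge R0<->R2 -> R0=(1,0,2) R2=(1,0,2)
Op 6: inc R0 by 5 -> R0=(6,0,2) value=8
Op 7: inc R2 by 2 -> R2=(1,0,4) value=5
Op 8: inc R1 by 4 -> R1=(0,5,0) value=5
Op 9: inc R0 by 4 -> R0=(10,0,2) value=12
Op 10: merge R0<->R1 -> R0=(10,5,2) R1=(10,5,2)
Op 11: merge R2<->R0 -> R2=(10,5,4) R0=(10,5,4)
Op 12: merge R1<->R2 -> R1=(10,5,4) R2=(10,5,4)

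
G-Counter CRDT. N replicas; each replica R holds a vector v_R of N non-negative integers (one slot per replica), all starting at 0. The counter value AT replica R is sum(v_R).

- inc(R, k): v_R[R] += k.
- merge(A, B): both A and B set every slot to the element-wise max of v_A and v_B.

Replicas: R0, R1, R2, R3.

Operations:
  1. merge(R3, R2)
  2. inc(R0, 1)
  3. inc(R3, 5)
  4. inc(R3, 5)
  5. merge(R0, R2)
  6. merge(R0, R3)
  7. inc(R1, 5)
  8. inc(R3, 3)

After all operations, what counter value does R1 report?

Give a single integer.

Op 1: merge R3<->R2 -> R3=(0,0,0,0) R2=(0,0,0,0)
Op 2: inc R0 by 1 -> R0=(1,0,0,0) value=1
Op 3: inc R3 by 5 -> R3=(0,0,0,5) value=5
Op 4: inc R3 by 5 -> R3=(0,0,0,10) value=10
Op 5: merge R0<->R2 -> R0=(1,0,0,0) R2=(1,0,0,0)
Op 6: merge R0<->R3 -> R0=(1,0,0,10) R3=(1,0,0,10)
Op 7: inc R1 by 5 -> R1=(0,5,0,0) value=5
Op 8: inc R3 by 3 -> R3=(1,0,0,13) value=14

Answer: 5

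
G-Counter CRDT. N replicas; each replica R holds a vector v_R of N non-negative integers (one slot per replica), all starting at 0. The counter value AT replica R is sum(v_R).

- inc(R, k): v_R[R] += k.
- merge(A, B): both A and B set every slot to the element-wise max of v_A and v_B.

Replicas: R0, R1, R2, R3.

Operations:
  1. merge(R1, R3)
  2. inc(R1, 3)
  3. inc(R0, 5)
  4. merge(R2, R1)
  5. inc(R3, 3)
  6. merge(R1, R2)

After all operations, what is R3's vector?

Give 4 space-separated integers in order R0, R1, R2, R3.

Op 1: merge R1<->R3 -> R1=(0,0,0,0) R3=(0,0,0,0)
Op 2: inc R1 by 3 -> R1=(0,3,0,0) value=3
Op 3: inc R0 by 5 -> R0=(5,0,0,0) value=5
Op 4: merge R2<->R1 -> R2=(0,3,0,0) R1=(0,3,0,0)
Op 5: inc R3 by 3 -> R3=(0,0,0,3) value=3
Op 6: merge R1<->R2 -> R1=(0,3,0,0) R2=(0,3,0,0)

Answer: 0 0 0 3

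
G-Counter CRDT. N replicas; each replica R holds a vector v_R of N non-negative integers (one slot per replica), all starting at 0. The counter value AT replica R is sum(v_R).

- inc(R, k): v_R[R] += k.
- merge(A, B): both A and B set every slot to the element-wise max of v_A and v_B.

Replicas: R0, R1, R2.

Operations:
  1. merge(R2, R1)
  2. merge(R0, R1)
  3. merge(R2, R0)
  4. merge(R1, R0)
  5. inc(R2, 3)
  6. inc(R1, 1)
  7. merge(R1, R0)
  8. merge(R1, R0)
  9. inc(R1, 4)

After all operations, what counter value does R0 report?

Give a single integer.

Answer: 1

Derivation:
Op 1: merge R2<->R1 -> R2=(0,0,0) R1=(0,0,0)
Op 2: merge R0<->R1 -> R0=(0,0,0) R1=(0,0,0)
Op 3: merge R2<->R0 -> R2=(0,0,0) R0=(0,0,0)
Op 4: merge R1<->R0 -> R1=(0,0,0) R0=(0,0,0)
Op 5: inc R2 by 3 -> R2=(0,0,3) value=3
Op 6: inc R1 by 1 -> R1=(0,1,0) value=1
Op 7: merge R1<->R0 -> R1=(0,1,0) R0=(0,1,0)
Op 8: merge R1<->R0 -> R1=(0,1,0) R0=(0,1,0)
Op 9: inc R1 by 4 -> R1=(0,5,0) value=5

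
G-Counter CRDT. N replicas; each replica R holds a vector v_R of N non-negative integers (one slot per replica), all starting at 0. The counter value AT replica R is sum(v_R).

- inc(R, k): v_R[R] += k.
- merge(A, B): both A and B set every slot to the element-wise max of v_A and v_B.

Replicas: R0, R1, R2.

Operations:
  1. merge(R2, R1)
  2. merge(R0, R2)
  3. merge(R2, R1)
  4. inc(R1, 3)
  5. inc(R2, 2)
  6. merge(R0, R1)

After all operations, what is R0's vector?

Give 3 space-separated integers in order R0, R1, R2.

Answer: 0 3 0

Derivation:
Op 1: merge R2<->R1 -> R2=(0,0,0) R1=(0,0,0)
Op 2: merge R0<->R2 -> R0=(0,0,0) R2=(0,0,0)
Op 3: merge R2<->R1 -> R2=(0,0,0) R1=(0,0,0)
Op 4: inc R1 by 3 -> R1=(0,3,0) value=3
Op 5: inc R2 by 2 -> R2=(0,0,2) value=2
Op 6: merge R0<->R1 -> R0=(0,3,0) R1=(0,3,0)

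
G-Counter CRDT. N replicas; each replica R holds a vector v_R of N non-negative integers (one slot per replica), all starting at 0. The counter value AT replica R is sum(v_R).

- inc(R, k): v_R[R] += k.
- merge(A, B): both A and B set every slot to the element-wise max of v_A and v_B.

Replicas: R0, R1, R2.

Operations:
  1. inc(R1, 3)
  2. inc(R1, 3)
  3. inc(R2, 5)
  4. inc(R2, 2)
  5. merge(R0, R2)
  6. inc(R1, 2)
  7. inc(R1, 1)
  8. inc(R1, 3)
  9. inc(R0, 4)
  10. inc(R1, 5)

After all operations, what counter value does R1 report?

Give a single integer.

Op 1: inc R1 by 3 -> R1=(0,3,0) value=3
Op 2: inc R1 by 3 -> R1=(0,6,0) value=6
Op 3: inc R2 by 5 -> R2=(0,0,5) value=5
Op 4: inc R2 by 2 -> R2=(0,0,7) value=7
Op 5: merge R0<->R2 -> R0=(0,0,7) R2=(0,0,7)
Op 6: inc R1 by 2 -> R1=(0,8,0) value=8
Op 7: inc R1 by 1 -> R1=(0,9,0) value=9
Op 8: inc R1 by 3 -> R1=(0,12,0) value=12
Op 9: inc R0 by 4 -> R0=(4,0,7) value=11
Op 10: inc R1 by 5 -> R1=(0,17,0) value=17

Answer: 17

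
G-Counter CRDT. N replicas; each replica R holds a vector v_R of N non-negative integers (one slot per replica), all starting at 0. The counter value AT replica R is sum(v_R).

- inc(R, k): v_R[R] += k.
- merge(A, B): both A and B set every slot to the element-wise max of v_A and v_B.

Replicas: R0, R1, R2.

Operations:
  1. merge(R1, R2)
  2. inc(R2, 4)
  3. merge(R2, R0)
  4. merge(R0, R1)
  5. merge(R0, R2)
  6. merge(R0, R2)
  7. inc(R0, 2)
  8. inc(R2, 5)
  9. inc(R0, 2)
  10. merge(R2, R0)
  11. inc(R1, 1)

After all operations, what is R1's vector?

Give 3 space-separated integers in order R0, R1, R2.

Answer: 0 1 4

Derivation:
Op 1: merge R1<->R2 -> R1=(0,0,0) R2=(0,0,0)
Op 2: inc R2 by 4 -> R2=(0,0,4) value=4
Op 3: merge R2<->R0 -> R2=(0,0,4) R0=(0,0,4)
Op 4: merge R0<->R1 -> R0=(0,0,4) R1=(0,0,4)
Op 5: merge R0<->R2 -> R0=(0,0,4) R2=(0,0,4)
Op 6: merge R0<->R2 -> R0=(0,0,4) R2=(0,0,4)
Op 7: inc R0 by 2 -> R0=(2,0,4) value=6
Op 8: inc R2 by 5 -> R2=(0,0,9) value=9
Op 9: inc R0 by 2 -> R0=(4,0,4) value=8
Op 10: merge R2<->R0 -> R2=(4,0,9) R0=(4,0,9)
Op 11: inc R1 by 1 -> R1=(0,1,4) value=5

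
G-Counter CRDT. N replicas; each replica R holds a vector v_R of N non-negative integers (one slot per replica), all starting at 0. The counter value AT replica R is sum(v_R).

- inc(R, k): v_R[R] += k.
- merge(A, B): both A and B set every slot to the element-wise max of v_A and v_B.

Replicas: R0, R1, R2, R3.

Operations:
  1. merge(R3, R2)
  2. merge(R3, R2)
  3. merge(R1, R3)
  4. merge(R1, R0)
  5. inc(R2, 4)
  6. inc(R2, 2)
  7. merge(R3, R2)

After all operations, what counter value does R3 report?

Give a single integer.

Answer: 6

Derivation:
Op 1: merge R3<->R2 -> R3=(0,0,0,0) R2=(0,0,0,0)
Op 2: merge R3<->R2 -> R3=(0,0,0,0) R2=(0,0,0,0)
Op 3: merge R1<->R3 -> R1=(0,0,0,0) R3=(0,0,0,0)
Op 4: merge R1<->R0 -> R1=(0,0,0,0) R0=(0,0,0,0)
Op 5: inc R2 by 4 -> R2=(0,0,4,0) value=4
Op 6: inc R2 by 2 -> R2=(0,0,6,0) value=6
Op 7: merge R3<->R2 -> R3=(0,0,6,0) R2=(0,0,6,0)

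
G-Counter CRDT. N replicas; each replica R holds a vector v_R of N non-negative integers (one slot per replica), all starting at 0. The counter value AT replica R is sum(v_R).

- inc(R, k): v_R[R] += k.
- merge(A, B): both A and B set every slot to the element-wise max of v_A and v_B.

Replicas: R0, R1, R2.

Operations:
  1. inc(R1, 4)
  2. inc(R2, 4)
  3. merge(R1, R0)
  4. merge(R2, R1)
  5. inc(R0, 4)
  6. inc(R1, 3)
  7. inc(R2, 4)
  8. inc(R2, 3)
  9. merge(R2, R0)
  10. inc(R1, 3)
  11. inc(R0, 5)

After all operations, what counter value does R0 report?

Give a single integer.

Op 1: inc R1 by 4 -> R1=(0,4,0) value=4
Op 2: inc R2 by 4 -> R2=(0,0,4) value=4
Op 3: merge R1<->R0 -> R1=(0,4,0) R0=(0,4,0)
Op 4: merge R2<->R1 -> R2=(0,4,4) R1=(0,4,4)
Op 5: inc R0 by 4 -> R0=(4,4,0) value=8
Op 6: inc R1 by 3 -> R1=(0,7,4) value=11
Op 7: inc R2 by 4 -> R2=(0,4,8) value=12
Op 8: inc R2 by 3 -> R2=(0,4,11) value=15
Op 9: merge R2<->R0 -> R2=(4,4,11) R0=(4,4,11)
Op 10: inc R1 by 3 -> R1=(0,10,4) value=14
Op 11: inc R0 by 5 -> R0=(9,4,11) value=24

Answer: 24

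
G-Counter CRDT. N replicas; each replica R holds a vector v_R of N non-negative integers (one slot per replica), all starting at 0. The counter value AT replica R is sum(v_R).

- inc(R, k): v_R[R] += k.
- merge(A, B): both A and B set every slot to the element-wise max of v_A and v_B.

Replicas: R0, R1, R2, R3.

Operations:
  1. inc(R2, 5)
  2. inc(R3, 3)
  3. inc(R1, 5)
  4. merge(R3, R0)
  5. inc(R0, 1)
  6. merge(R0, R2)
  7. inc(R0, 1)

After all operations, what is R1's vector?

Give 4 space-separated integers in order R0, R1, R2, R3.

Op 1: inc R2 by 5 -> R2=(0,0,5,0) value=5
Op 2: inc R3 by 3 -> R3=(0,0,0,3) value=3
Op 3: inc R1 by 5 -> R1=(0,5,0,0) value=5
Op 4: merge R3<->R0 -> R3=(0,0,0,3) R0=(0,0,0,3)
Op 5: inc R0 by 1 -> R0=(1,0,0,3) value=4
Op 6: merge R0<->R2 -> R0=(1,0,5,3) R2=(1,0,5,3)
Op 7: inc R0 by 1 -> R0=(2,0,5,3) value=10

Answer: 0 5 0 0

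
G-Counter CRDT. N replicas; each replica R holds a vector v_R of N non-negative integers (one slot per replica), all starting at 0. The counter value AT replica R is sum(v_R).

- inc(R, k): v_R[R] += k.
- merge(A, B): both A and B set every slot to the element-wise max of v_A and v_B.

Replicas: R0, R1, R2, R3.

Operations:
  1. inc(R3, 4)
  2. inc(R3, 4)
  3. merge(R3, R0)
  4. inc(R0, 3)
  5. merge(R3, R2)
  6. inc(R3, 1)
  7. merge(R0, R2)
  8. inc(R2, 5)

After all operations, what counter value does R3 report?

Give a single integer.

Op 1: inc R3 by 4 -> R3=(0,0,0,4) value=4
Op 2: inc R3 by 4 -> R3=(0,0,0,8) value=8
Op 3: merge R3<->R0 -> R3=(0,0,0,8) R0=(0,0,0,8)
Op 4: inc R0 by 3 -> R0=(3,0,0,8) value=11
Op 5: merge R3<->R2 -> R3=(0,0,0,8) R2=(0,0,0,8)
Op 6: inc R3 by 1 -> R3=(0,0,0,9) value=9
Op 7: merge R0<->R2 -> R0=(3,0,0,8) R2=(3,0,0,8)
Op 8: inc R2 by 5 -> R2=(3,0,5,8) value=16

Answer: 9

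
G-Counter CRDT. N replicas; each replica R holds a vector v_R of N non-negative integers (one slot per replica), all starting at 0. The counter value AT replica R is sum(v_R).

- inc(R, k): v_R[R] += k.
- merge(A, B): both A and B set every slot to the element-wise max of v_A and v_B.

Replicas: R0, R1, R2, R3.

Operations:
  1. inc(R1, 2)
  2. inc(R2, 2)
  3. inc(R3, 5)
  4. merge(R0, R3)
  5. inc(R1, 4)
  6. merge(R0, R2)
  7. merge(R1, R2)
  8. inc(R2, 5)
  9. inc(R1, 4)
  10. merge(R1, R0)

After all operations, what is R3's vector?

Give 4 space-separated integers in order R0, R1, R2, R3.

Answer: 0 0 0 5

Derivation:
Op 1: inc R1 by 2 -> R1=(0,2,0,0) value=2
Op 2: inc R2 by 2 -> R2=(0,0,2,0) value=2
Op 3: inc R3 by 5 -> R3=(0,0,0,5) value=5
Op 4: merge R0<->R3 -> R0=(0,0,0,5) R3=(0,0,0,5)
Op 5: inc R1 by 4 -> R1=(0,6,0,0) value=6
Op 6: merge R0<->R2 -> R0=(0,0,2,5) R2=(0,0,2,5)
Op 7: merge R1<->R2 -> R1=(0,6,2,5) R2=(0,6,2,5)
Op 8: inc R2 by 5 -> R2=(0,6,7,5) value=18
Op 9: inc R1 by 4 -> R1=(0,10,2,5) value=17
Op 10: merge R1<->R0 -> R1=(0,10,2,5) R0=(0,10,2,5)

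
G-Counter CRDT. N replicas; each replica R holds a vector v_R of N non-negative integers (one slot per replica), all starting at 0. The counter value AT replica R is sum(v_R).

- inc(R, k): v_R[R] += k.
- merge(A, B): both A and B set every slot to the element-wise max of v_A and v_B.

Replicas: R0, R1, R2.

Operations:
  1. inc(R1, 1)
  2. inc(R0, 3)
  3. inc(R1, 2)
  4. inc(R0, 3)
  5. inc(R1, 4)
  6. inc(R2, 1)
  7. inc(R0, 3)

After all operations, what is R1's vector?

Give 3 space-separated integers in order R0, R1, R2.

Answer: 0 7 0

Derivation:
Op 1: inc R1 by 1 -> R1=(0,1,0) value=1
Op 2: inc R0 by 3 -> R0=(3,0,0) value=3
Op 3: inc R1 by 2 -> R1=(0,3,0) value=3
Op 4: inc R0 by 3 -> R0=(6,0,0) value=6
Op 5: inc R1 by 4 -> R1=(0,7,0) value=7
Op 6: inc R2 by 1 -> R2=(0,0,1) value=1
Op 7: inc R0 by 3 -> R0=(9,0,0) value=9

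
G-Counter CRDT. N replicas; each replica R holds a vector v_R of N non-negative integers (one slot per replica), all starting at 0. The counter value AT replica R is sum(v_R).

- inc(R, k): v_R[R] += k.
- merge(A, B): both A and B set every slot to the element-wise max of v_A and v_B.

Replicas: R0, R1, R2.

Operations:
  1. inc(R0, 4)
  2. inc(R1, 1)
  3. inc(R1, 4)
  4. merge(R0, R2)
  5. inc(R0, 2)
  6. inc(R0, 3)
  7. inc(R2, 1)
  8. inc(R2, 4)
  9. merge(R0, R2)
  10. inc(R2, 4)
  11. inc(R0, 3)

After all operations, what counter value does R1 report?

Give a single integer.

Answer: 5

Derivation:
Op 1: inc R0 by 4 -> R0=(4,0,0) value=4
Op 2: inc R1 by 1 -> R1=(0,1,0) value=1
Op 3: inc R1 by 4 -> R1=(0,5,0) value=5
Op 4: merge R0<->R2 -> R0=(4,0,0) R2=(4,0,0)
Op 5: inc R0 by 2 -> R0=(6,0,0) value=6
Op 6: inc R0 by 3 -> R0=(9,0,0) value=9
Op 7: inc R2 by 1 -> R2=(4,0,1) value=5
Op 8: inc R2 by 4 -> R2=(4,0,5) value=9
Op 9: merge R0<->R2 -> R0=(9,0,5) R2=(9,0,5)
Op 10: inc R2 by 4 -> R2=(9,0,9) value=18
Op 11: inc R0 by 3 -> R0=(12,0,5) value=17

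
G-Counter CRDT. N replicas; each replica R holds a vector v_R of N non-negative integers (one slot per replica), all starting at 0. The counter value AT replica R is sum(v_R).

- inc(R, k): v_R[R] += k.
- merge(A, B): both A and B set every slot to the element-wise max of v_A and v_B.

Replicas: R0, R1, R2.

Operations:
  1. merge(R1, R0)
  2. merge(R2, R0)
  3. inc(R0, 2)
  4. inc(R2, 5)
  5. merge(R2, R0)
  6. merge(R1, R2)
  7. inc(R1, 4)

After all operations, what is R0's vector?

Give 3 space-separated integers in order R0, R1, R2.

Answer: 2 0 5

Derivation:
Op 1: merge R1<->R0 -> R1=(0,0,0) R0=(0,0,0)
Op 2: merge R2<->R0 -> R2=(0,0,0) R0=(0,0,0)
Op 3: inc R0 by 2 -> R0=(2,0,0) value=2
Op 4: inc R2 by 5 -> R2=(0,0,5) value=5
Op 5: merge R2<->R0 -> R2=(2,0,5) R0=(2,0,5)
Op 6: merge R1<->R2 -> R1=(2,0,5) R2=(2,0,5)
Op 7: inc R1 by 4 -> R1=(2,4,5) value=11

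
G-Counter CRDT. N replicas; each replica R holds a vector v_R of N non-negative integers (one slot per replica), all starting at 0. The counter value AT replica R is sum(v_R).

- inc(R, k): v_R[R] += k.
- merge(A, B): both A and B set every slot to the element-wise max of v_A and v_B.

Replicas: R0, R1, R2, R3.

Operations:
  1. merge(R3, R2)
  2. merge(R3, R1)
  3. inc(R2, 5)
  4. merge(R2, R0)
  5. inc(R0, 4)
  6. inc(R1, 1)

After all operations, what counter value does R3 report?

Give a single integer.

Op 1: merge R3<->R2 -> R3=(0,0,0,0) R2=(0,0,0,0)
Op 2: merge R3<->R1 -> R3=(0,0,0,0) R1=(0,0,0,0)
Op 3: inc R2 by 5 -> R2=(0,0,5,0) value=5
Op 4: merge R2<->R0 -> R2=(0,0,5,0) R0=(0,0,5,0)
Op 5: inc R0 by 4 -> R0=(4,0,5,0) value=9
Op 6: inc R1 by 1 -> R1=(0,1,0,0) value=1

Answer: 0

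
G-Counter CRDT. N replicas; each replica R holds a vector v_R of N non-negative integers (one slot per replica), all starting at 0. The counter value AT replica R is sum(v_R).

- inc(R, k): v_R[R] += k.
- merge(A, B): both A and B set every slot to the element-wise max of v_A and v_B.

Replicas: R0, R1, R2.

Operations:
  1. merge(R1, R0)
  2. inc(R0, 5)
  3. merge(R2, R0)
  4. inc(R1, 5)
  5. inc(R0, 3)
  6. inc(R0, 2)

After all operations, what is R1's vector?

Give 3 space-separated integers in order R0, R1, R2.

Op 1: merge R1<->R0 -> R1=(0,0,0) R0=(0,0,0)
Op 2: inc R0 by 5 -> R0=(5,0,0) value=5
Op 3: merge R2<->R0 -> R2=(5,0,0) R0=(5,0,0)
Op 4: inc R1 by 5 -> R1=(0,5,0) value=5
Op 5: inc R0 by 3 -> R0=(8,0,0) value=8
Op 6: inc R0 by 2 -> R0=(10,0,0) value=10

Answer: 0 5 0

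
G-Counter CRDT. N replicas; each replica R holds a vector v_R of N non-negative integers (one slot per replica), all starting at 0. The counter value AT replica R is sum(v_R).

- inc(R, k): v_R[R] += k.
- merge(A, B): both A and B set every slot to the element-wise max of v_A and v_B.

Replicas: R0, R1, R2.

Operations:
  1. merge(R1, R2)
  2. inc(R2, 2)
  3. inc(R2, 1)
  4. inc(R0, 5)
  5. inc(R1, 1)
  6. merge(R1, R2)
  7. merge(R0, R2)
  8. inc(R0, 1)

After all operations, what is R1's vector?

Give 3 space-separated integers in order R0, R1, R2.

Op 1: merge R1<->R2 -> R1=(0,0,0) R2=(0,0,0)
Op 2: inc R2 by 2 -> R2=(0,0,2) value=2
Op 3: inc R2 by 1 -> R2=(0,0,3) value=3
Op 4: inc R0 by 5 -> R0=(5,0,0) value=5
Op 5: inc R1 by 1 -> R1=(0,1,0) value=1
Op 6: merge R1<->R2 -> R1=(0,1,3) R2=(0,1,3)
Op 7: merge R0<->R2 -> R0=(5,1,3) R2=(5,1,3)
Op 8: inc R0 by 1 -> R0=(6,1,3) value=10

Answer: 0 1 3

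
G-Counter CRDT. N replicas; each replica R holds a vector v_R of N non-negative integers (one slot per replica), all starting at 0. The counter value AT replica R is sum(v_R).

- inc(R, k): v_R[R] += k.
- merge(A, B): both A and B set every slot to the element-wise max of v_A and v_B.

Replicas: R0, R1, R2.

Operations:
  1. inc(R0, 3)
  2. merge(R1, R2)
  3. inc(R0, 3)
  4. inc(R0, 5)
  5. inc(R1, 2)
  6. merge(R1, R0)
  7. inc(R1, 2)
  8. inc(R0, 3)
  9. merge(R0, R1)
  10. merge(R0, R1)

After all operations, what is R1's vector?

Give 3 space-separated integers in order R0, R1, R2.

Answer: 14 4 0

Derivation:
Op 1: inc R0 by 3 -> R0=(3,0,0) value=3
Op 2: merge R1<->R2 -> R1=(0,0,0) R2=(0,0,0)
Op 3: inc R0 by 3 -> R0=(6,0,0) value=6
Op 4: inc R0 by 5 -> R0=(11,0,0) value=11
Op 5: inc R1 by 2 -> R1=(0,2,0) value=2
Op 6: merge R1<->R0 -> R1=(11,2,0) R0=(11,2,0)
Op 7: inc R1 by 2 -> R1=(11,4,0) value=15
Op 8: inc R0 by 3 -> R0=(14,2,0) value=16
Op 9: merge R0<->R1 -> R0=(14,4,0) R1=(14,4,0)
Op 10: merge R0<->R1 -> R0=(14,4,0) R1=(14,4,0)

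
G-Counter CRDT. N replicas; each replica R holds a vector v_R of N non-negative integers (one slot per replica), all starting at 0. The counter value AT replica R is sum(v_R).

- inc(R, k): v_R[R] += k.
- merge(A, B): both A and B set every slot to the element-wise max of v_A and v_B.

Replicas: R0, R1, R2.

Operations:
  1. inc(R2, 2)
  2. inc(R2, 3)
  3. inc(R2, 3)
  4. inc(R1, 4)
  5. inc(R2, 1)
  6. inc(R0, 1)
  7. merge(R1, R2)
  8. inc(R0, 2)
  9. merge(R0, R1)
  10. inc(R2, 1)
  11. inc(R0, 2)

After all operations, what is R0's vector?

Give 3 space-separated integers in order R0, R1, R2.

Op 1: inc R2 by 2 -> R2=(0,0,2) value=2
Op 2: inc R2 by 3 -> R2=(0,0,5) value=5
Op 3: inc R2 by 3 -> R2=(0,0,8) value=8
Op 4: inc R1 by 4 -> R1=(0,4,0) value=4
Op 5: inc R2 by 1 -> R2=(0,0,9) value=9
Op 6: inc R0 by 1 -> R0=(1,0,0) value=1
Op 7: merge R1<->R2 -> R1=(0,4,9) R2=(0,4,9)
Op 8: inc R0 by 2 -> R0=(3,0,0) value=3
Op 9: merge R0<->R1 -> R0=(3,4,9) R1=(3,4,9)
Op 10: inc R2 by 1 -> R2=(0,4,10) value=14
Op 11: inc R0 by 2 -> R0=(5,4,9) value=18

Answer: 5 4 9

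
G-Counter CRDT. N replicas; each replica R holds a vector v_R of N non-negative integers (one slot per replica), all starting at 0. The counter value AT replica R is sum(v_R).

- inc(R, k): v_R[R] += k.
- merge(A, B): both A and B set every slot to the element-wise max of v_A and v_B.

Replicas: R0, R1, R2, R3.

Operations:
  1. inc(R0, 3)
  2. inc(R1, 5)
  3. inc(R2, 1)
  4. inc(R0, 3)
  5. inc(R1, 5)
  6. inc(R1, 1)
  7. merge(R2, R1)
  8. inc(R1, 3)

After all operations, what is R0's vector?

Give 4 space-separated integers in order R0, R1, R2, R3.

Answer: 6 0 0 0

Derivation:
Op 1: inc R0 by 3 -> R0=(3,0,0,0) value=3
Op 2: inc R1 by 5 -> R1=(0,5,0,0) value=5
Op 3: inc R2 by 1 -> R2=(0,0,1,0) value=1
Op 4: inc R0 by 3 -> R0=(6,0,0,0) value=6
Op 5: inc R1 by 5 -> R1=(0,10,0,0) value=10
Op 6: inc R1 by 1 -> R1=(0,11,0,0) value=11
Op 7: merge R2<->R1 -> R2=(0,11,1,0) R1=(0,11,1,0)
Op 8: inc R1 by 3 -> R1=(0,14,1,0) value=15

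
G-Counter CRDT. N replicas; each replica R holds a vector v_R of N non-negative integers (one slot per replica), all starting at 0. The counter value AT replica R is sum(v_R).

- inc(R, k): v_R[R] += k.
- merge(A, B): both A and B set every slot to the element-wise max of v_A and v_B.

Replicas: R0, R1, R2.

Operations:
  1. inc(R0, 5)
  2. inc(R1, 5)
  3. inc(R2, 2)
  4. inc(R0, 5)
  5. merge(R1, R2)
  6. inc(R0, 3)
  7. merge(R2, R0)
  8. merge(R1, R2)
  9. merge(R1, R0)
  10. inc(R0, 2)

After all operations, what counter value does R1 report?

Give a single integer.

Answer: 20

Derivation:
Op 1: inc R0 by 5 -> R0=(5,0,0) value=5
Op 2: inc R1 by 5 -> R1=(0,5,0) value=5
Op 3: inc R2 by 2 -> R2=(0,0,2) value=2
Op 4: inc R0 by 5 -> R0=(10,0,0) value=10
Op 5: merge R1<->R2 -> R1=(0,5,2) R2=(0,5,2)
Op 6: inc R0 by 3 -> R0=(13,0,0) value=13
Op 7: merge R2<->R0 -> R2=(13,5,2) R0=(13,5,2)
Op 8: merge R1<->R2 -> R1=(13,5,2) R2=(13,5,2)
Op 9: merge R1<->R0 -> R1=(13,5,2) R0=(13,5,2)
Op 10: inc R0 by 2 -> R0=(15,5,2) value=22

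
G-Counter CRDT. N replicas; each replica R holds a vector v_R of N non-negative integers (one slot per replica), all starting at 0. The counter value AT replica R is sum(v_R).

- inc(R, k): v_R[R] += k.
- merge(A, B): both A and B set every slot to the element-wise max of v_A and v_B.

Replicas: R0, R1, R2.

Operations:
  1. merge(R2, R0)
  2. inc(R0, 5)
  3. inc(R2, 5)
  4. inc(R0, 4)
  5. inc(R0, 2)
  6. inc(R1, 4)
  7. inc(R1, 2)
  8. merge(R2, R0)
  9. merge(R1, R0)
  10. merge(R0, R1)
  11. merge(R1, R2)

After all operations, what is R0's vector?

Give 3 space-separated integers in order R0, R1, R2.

Op 1: merge R2<->R0 -> R2=(0,0,0) R0=(0,0,0)
Op 2: inc R0 by 5 -> R0=(5,0,0) value=5
Op 3: inc R2 by 5 -> R2=(0,0,5) value=5
Op 4: inc R0 by 4 -> R0=(9,0,0) value=9
Op 5: inc R0 by 2 -> R0=(11,0,0) value=11
Op 6: inc R1 by 4 -> R1=(0,4,0) value=4
Op 7: inc R1 by 2 -> R1=(0,6,0) value=6
Op 8: merge R2<->R0 -> R2=(11,0,5) R0=(11,0,5)
Op 9: merge R1<->R0 -> R1=(11,6,5) R0=(11,6,5)
Op 10: merge R0<->R1 -> R0=(11,6,5) R1=(11,6,5)
Op 11: merge R1<->R2 -> R1=(11,6,5) R2=(11,6,5)

Answer: 11 6 5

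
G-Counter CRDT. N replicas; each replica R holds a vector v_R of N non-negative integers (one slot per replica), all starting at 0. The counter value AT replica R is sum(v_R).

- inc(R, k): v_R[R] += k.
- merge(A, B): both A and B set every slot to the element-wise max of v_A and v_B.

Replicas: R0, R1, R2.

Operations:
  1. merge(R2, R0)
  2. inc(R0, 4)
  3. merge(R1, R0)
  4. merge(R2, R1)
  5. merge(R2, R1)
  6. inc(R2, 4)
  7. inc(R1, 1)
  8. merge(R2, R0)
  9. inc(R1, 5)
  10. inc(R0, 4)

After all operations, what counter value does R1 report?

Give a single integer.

Answer: 10

Derivation:
Op 1: merge R2<->R0 -> R2=(0,0,0) R0=(0,0,0)
Op 2: inc R0 by 4 -> R0=(4,0,0) value=4
Op 3: merge R1<->R0 -> R1=(4,0,0) R0=(4,0,0)
Op 4: merge R2<->R1 -> R2=(4,0,0) R1=(4,0,0)
Op 5: merge R2<->R1 -> R2=(4,0,0) R1=(4,0,0)
Op 6: inc R2 by 4 -> R2=(4,0,4) value=8
Op 7: inc R1 by 1 -> R1=(4,1,0) value=5
Op 8: merge R2<->R0 -> R2=(4,0,4) R0=(4,0,4)
Op 9: inc R1 by 5 -> R1=(4,6,0) value=10
Op 10: inc R0 by 4 -> R0=(8,0,4) value=12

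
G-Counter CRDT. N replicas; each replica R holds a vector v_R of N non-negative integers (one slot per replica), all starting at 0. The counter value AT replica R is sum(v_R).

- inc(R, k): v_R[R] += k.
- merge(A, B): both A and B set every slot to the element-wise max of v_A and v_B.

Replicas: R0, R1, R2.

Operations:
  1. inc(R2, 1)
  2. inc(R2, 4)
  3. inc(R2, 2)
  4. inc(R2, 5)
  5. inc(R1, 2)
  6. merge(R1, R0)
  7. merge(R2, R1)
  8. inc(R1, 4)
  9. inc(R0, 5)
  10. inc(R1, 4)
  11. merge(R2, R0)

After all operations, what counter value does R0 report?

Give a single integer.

Answer: 19

Derivation:
Op 1: inc R2 by 1 -> R2=(0,0,1) value=1
Op 2: inc R2 by 4 -> R2=(0,0,5) value=5
Op 3: inc R2 by 2 -> R2=(0,0,7) value=7
Op 4: inc R2 by 5 -> R2=(0,0,12) value=12
Op 5: inc R1 by 2 -> R1=(0,2,0) value=2
Op 6: merge R1<->R0 -> R1=(0,2,0) R0=(0,2,0)
Op 7: merge R2<->R1 -> R2=(0,2,12) R1=(0,2,12)
Op 8: inc R1 by 4 -> R1=(0,6,12) value=18
Op 9: inc R0 by 5 -> R0=(5,2,0) value=7
Op 10: inc R1 by 4 -> R1=(0,10,12) value=22
Op 11: merge R2<->R0 -> R2=(5,2,12) R0=(5,2,12)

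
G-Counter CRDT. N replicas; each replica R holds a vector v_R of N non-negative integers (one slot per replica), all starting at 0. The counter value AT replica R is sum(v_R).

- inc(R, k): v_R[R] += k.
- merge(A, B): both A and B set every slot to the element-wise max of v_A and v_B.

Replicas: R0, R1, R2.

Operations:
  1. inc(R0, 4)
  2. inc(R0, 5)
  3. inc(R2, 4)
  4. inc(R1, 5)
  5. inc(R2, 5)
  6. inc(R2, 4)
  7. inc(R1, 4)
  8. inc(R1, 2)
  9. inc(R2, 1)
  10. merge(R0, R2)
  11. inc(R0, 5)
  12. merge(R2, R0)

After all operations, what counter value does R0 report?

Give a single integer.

Answer: 28

Derivation:
Op 1: inc R0 by 4 -> R0=(4,0,0) value=4
Op 2: inc R0 by 5 -> R0=(9,0,0) value=9
Op 3: inc R2 by 4 -> R2=(0,0,4) value=4
Op 4: inc R1 by 5 -> R1=(0,5,0) value=5
Op 5: inc R2 by 5 -> R2=(0,0,9) value=9
Op 6: inc R2 by 4 -> R2=(0,0,13) value=13
Op 7: inc R1 by 4 -> R1=(0,9,0) value=9
Op 8: inc R1 by 2 -> R1=(0,11,0) value=11
Op 9: inc R2 by 1 -> R2=(0,0,14) value=14
Op 10: merge R0<->R2 -> R0=(9,0,14) R2=(9,0,14)
Op 11: inc R0 by 5 -> R0=(14,0,14) value=28
Op 12: merge R2<->R0 -> R2=(14,0,14) R0=(14,0,14)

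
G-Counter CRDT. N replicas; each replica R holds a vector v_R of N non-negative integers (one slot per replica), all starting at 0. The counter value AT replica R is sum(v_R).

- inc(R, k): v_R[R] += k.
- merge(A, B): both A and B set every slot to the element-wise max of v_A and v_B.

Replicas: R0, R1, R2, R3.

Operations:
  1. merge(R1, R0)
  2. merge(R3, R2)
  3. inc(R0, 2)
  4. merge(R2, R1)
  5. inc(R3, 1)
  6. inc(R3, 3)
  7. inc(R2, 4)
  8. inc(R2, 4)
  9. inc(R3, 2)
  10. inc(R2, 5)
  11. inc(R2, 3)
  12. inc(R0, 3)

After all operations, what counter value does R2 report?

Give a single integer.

Op 1: merge R1<->R0 -> R1=(0,0,0,0) R0=(0,0,0,0)
Op 2: merge R3<->R2 -> R3=(0,0,0,0) R2=(0,0,0,0)
Op 3: inc R0 by 2 -> R0=(2,0,0,0) value=2
Op 4: merge R2<->R1 -> R2=(0,0,0,0) R1=(0,0,0,0)
Op 5: inc R3 by 1 -> R3=(0,0,0,1) value=1
Op 6: inc R3 by 3 -> R3=(0,0,0,4) value=4
Op 7: inc R2 by 4 -> R2=(0,0,4,0) value=4
Op 8: inc R2 by 4 -> R2=(0,0,8,0) value=8
Op 9: inc R3 by 2 -> R3=(0,0,0,6) value=6
Op 10: inc R2 by 5 -> R2=(0,0,13,0) value=13
Op 11: inc R2 by 3 -> R2=(0,0,16,0) value=16
Op 12: inc R0 by 3 -> R0=(5,0,0,0) value=5

Answer: 16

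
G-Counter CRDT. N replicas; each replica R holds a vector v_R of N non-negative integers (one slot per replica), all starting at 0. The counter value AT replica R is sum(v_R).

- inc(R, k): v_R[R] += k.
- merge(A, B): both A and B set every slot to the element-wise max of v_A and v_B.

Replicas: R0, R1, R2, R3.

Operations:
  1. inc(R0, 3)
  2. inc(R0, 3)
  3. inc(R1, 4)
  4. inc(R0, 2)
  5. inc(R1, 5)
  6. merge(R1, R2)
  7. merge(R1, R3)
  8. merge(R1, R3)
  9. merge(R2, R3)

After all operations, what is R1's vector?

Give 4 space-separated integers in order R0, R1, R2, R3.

Op 1: inc R0 by 3 -> R0=(3,0,0,0) value=3
Op 2: inc R0 by 3 -> R0=(6,0,0,0) value=6
Op 3: inc R1 by 4 -> R1=(0,4,0,0) value=4
Op 4: inc R0 by 2 -> R0=(8,0,0,0) value=8
Op 5: inc R1 by 5 -> R1=(0,9,0,0) value=9
Op 6: merge R1<->R2 -> R1=(0,9,0,0) R2=(0,9,0,0)
Op 7: merge R1<->R3 -> R1=(0,9,0,0) R3=(0,9,0,0)
Op 8: merge R1<->R3 -> R1=(0,9,0,0) R3=(0,9,0,0)
Op 9: merge R2<->R3 -> R2=(0,9,0,0) R3=(0,9,0,0)

Answer: 0 9 0 0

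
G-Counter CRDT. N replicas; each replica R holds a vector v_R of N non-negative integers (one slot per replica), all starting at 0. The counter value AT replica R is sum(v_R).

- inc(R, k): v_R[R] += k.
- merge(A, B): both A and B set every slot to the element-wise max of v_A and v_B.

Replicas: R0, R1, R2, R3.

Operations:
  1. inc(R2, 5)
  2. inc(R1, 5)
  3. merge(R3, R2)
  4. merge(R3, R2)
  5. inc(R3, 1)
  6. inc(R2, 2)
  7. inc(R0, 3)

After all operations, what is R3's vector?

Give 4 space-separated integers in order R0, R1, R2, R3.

Op 1: inc R2 by 5 -> R2=(0,0,5,0) value=5
Op 2: inc R1 by 5 -> R1=(0,5,0,0) value=5
Op 3: merge R3<->R2 -> R3=(0,0,5,0) R2=(0,0,5,0)
Op 4: merge R3<->R2 -> R3=(0,0,5,0) R2=(0,0,5,0)
Op 5: inc R3 by 1 -> R3=(0,0,5,1) value=6
Op 6: inc R2 by 2 -> R2=(0,0,7,0) value=7
Op 7: inc R0 by 3 -> R0=(3,0,0,0) value=3

Answer: 0 0 5 1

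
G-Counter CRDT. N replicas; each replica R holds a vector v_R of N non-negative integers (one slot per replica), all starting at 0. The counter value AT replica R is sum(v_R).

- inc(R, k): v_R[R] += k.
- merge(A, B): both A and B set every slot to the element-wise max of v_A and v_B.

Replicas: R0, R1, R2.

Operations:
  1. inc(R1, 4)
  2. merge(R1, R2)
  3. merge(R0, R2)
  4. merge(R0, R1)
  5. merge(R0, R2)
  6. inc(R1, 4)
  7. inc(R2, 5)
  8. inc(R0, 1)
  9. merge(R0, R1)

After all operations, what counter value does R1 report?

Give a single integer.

Op 1: inc R1 by 4 -> R1=(0,4,0) value=4
Op 2: merge R1<->R2 -> R1=(0,4,0) R2=(0,4,0)
Op 3: merge R0<->R2 -> R0=(0,4,0) R2=(0,4,0)
Op 4: merge R0<->R1 -> R0=(0,4,0) R1=(0,4,0)
Op 5: merge R0<->R2 -> R0=(0,4,0) R2=(0,4,0)
Op 6: inc R1 by 4 -> R1=(0,8,0) value=8
Op 7: inc R2 by 5 -> R2=(0,4,5) value=9
Op 8: inc R0 by 1 -> R0=(1,4,0) value=5
Op 9: merge R0<->R1 -> R0=(1,8,0) R1=(1,8,0)

Answer: 9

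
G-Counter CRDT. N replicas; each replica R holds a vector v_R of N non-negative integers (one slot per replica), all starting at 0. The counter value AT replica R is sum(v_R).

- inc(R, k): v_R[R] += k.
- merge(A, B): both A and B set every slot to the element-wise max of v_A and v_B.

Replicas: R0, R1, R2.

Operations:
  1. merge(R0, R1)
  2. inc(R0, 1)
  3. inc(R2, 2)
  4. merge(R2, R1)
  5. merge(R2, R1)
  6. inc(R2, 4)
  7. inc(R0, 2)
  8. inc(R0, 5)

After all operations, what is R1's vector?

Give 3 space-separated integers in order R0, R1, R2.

Answer: 0 0 2

Derivation:
Op 1: merge R0<->R1 -> R0=(0,0,0) R1=(0,0,0)
Op 2: inc R0 by 1 -> R0=(1,0,0) value=1
Op 3: inc R2 by 2 -> R2=(0,0,2) value=2
Op 4: merge R2<->R1 -> R2=(0,0,2) R1=(0,0,2)
Op 5: merge R2<->R1 -> R2=(0,0,2) R1=(0,0,2)
Op 6: inc R2 by 4 -> R2=(0,0,6) value=6
Op 7: inc R0 by 2 -> R0=(3,0,0) value=3
Op 8: inc R0 by 5 -> R0=(8,0,0) value=8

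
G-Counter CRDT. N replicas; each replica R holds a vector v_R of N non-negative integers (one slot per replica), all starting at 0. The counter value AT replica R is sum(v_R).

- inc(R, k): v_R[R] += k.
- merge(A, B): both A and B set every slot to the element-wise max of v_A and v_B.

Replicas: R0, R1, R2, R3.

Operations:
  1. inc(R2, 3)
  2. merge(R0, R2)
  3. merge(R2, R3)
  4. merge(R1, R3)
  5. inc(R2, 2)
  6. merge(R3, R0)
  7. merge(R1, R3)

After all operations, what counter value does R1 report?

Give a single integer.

Op 1: inc R2 by 3 -> R2=(0,0,3,0) value=3
Op 2: merge R0<->R2 -> R0=(0,0,3,0) R2=(0,0,3,0)
Op 3: merge R2<->R3 -> R2=(0,0,3,0) R3=(0,0,3,0)
Op 4: merge R1<->R3 -> R1=(0,0,3,0) R3=(0,0,3,0)
Op 5: inc R2 by 2 -> R2=(0,0,5,0) value=5
Op 6: merge R3<->R0 -> R3=(0,0,3,0) R0=(0,0,3,0)
Op 7: merge R1<->R3 -> R1=(0,0,3,0) R3=(0,0,3,0)

Answer: 3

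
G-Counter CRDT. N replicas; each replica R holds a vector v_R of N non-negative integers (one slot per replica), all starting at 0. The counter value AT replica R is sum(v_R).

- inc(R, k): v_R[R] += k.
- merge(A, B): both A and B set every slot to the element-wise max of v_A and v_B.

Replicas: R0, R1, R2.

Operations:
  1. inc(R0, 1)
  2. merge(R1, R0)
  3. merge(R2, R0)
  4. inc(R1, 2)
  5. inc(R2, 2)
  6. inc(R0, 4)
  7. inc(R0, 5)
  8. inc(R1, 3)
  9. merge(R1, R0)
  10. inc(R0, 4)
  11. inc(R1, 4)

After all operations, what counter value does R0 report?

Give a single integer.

Answer: 19

Derivation:
Op 1: inc R0 by 1 -> R0=(1,0,0) value=1
Op 2: merge R1<->R0 -> R1=(1,0,0) R0=(1,0,0)
Op 3: merge R2<->R0 -> R2=(1,0,0) R0=(1,0,0)
Op 4: inc R1 by 2 -> R1=(1,2,0) value=3
Op 5: inc R2 by 2 -> R2=(1,0,2) value=3
Op 6: inc R0 by 4 -> R0=(5,0,0) value=5
Op 7: inc R0 by 5 -> R0=(10,0,0) value=10
Op 8: inc R1 by 3 -> R1=(1,5,0) value=6
Op 9: merge R1<->R0 -> R1=(10,5,0) R0=(10,5,0)
Op 10: inc R0 by 4 -> R0=(14,5,0) value=19
Op 11: inc R1 by 4 -> R1=(10,9,0) value=19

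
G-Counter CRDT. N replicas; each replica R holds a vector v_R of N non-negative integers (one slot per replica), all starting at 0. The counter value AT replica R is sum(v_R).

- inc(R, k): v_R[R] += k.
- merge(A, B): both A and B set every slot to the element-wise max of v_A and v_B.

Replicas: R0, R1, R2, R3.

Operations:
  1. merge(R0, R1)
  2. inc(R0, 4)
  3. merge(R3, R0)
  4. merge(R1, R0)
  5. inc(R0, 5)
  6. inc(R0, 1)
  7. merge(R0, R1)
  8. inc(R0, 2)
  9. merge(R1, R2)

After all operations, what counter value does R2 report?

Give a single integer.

Answer: 10

Derivation:
Op 1: merge R0<->R1 -> R0=(0,0,0,0) R1=(0,0,0,0)
Op 2: inc R0 by 4 -> R0=(4,0,0,0) value=4
Op 3: merge R3<->R0 -> R3=(4,0,0,0) R0=(4,0,0,0)
Op 4: merge R1<->R0 -> R1=(4,0,0,0) R0=(4,0,0,0)
Op 5: inc R0 by 5 -> R0=(9,0,0,0) value=9
Op 6: inc R0 by 1 -> R0=(10,0,0,0) value=10
Op 7: merge R0<->R1 -> R0=(10,0,0,0) R1=(10,0,0,0)
Op 8: inc R0 by 2 -> R0=(12,0,0,0) value=12
Op 9: merge R1<->R2 -> R1=(10,0,0,0) R2=(10,0,0,0)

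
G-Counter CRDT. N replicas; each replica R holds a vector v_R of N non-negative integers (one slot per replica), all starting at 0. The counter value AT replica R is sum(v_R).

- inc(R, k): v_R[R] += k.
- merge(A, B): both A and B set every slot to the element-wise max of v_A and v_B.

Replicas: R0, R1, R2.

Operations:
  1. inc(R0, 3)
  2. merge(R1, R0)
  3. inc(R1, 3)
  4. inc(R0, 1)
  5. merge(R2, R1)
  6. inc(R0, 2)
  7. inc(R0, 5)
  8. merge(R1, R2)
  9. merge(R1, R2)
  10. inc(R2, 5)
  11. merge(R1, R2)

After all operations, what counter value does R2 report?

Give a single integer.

Answer: 11

Derivation:
Op 1: inc R0 by 3 -> R0=(3,0,0) value=3
Op 2: merge R1<->R0 -> R1=(3,0,0) R0=(3,0,0)
Op 3: inc R1 by 3 -> R1=(3,3,0) value=6
Op 4: inc R0 by 1 -> R0=(4,0,0) value=4
Op 5: merge R2<->R1 -> R2=(3,3,0) R1=(3,3,0)
Op 6: inc R0 by 2 -> R0=(6,0,0) value=6
Op 7: inc R0 by 5 -> R0=(11,0,0) value=11
Op 8: merge R1<->R2 -> R1=(3,3,0) R2=(3,3,0)
Op 9: merge R1<->R2 -> R1=(3,3,0) R2=(3,3,0)
Op 10: inc R2 by 5 -> R2=(3,3,5) value=11
Op 11: merge R1<->R2 -> R1=(3,3,5) R2=(3,3,5)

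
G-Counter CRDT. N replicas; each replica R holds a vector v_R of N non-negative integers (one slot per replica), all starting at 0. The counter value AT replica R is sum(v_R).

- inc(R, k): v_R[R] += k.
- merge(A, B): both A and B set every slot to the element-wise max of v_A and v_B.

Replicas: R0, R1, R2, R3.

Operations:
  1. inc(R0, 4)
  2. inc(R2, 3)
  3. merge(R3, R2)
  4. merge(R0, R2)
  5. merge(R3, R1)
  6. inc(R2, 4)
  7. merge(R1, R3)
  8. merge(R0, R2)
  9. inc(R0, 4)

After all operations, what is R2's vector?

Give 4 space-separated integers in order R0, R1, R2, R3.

Answer: 4 0 7 0

Derivation:
Op 1: inc R0 by 4 -> R0=(4,0,0,0) value=4
Op 2: inc R2 by 3 -> R2=(0,0,3,0) value=3
Op 3: merge R3<->R2 -> R3=(0,0,3,0) R2=(0,0,3,0)
Op 4: merge R0<->R2 -> R0=(4,0,3,0) R2=(4,0,3,0)
Op 5: merge R3<->R1 -> R3=(0,0,3,0) R1=(0,0,3,0)
Op 6: inc R2 by 4 -> R2=(4,0,7,0) value=11
Op 7: merge R1<->R3 -> R1=(0,0,3,0) R3=(0,0,3,0)
Op 8: merge R0<->R2 -> R0=(4,0,7,0) R2=(4,0,7,0)
Op 9: inc R0 by 4 -> R0=(8,0,7,0) value=15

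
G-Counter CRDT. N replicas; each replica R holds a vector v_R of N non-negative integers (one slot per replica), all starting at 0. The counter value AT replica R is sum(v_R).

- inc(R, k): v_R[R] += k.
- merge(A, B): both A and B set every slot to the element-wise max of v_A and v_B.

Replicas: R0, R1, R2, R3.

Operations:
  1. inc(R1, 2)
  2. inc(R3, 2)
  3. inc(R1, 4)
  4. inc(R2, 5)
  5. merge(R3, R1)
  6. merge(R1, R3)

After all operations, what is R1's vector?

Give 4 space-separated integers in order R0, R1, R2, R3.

Answer: 0 6 0 2

Derivation:
Op 1: inc R1 by 2 -> R1=(0,2,0,0) value=2
Op 2: inc R3 by 2 -> R3=(0,0,0,2) value=2
Op 3: inc R1 by 4 -> R1=(0,6,0,0) value=6
Op 4: inc R2 by 5 -> R2=(0,0,5,0) value=5
Op 5: merge R3<->R1 -> R3=(0,6,0,2) R1=(0,6,0,2)
Op 6: merge R1<->R3 -> R1=(0,6,0,2) R3=(0,6,0,2)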